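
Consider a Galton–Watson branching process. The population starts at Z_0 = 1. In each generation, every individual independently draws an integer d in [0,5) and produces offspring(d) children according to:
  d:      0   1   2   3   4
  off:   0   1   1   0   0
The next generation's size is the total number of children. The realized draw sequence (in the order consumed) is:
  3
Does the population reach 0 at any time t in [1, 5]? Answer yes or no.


yes

gen 0: Z_0=1, draws=[3], offspring=[0], Z_1=0
gen 1: Z_1=0, draws=[], offspring=[], Z_2=0
gen 2: Z_2=0, draws=[], offspring=[], Z_3=0
gen 3: Z_3=0, draws=[], offspring=[], Z_4=0
gen 4: Z_4=0, draws=[], offspring=[], Z_5=0


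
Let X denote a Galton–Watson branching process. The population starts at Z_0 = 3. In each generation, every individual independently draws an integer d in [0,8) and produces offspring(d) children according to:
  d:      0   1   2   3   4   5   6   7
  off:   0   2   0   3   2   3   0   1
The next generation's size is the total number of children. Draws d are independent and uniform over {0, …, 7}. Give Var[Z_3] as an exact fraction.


Outcome values over d=0..7: [0, 2, 0, 3, 2, 3, 0, 1]
Σy = 11, Σy² = 27, M = 8
μ = 11/8 = 11/8,  σ² = 27/8 − (11/8)² = 95/64
V_0 = 0, E_0 = 3
V_1 = 95/64·E_0 + (11/8)²·V_0 = 285/64;  E_1 = 33/8
V_2 = 95/64·E_1 + (11/8)²·V_1 = 59565/4096;  E_2 = 363/64
V_3 = 95/64·E_2 + (11/8)²·V_2 = 9414405/262144;  E_3 = 3993/512

9414405/262144


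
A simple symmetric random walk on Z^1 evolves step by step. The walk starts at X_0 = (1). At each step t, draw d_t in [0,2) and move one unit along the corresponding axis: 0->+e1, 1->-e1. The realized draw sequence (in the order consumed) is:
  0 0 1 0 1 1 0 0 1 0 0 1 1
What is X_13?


(2)

t=0: X=(1), d=0 → +e1, X_1=(2)
t=1: X=(2), d=0 → +e1, X_2=(3)
t=2: X=(3), d=1 → -e1, X_3=(2)
t=3: X=(2), d=0 → +e1, X_4=(3)
t=4: X=(3), d=1 → -e1, X_5=(2)
t=5: X=(2), d=1 → -e1, X_6=(1)
t=6: X=(1), d=0 → +e1, X_7=(2)
t=7: X=(2), d=0 → +e1, X_8=(3)
t=8: X=(3), d=1 → -e1, X_9=(2)
t=9: X=(2), d=0 → +e1, X_10=(3)
t=10: X=(3), d=0 → +e1, X_11=(4)
t=11: X=(4), d=1 → -e1, X_12=(3)
t=12: X=(3), d=1 → -e1, X_13=(2)


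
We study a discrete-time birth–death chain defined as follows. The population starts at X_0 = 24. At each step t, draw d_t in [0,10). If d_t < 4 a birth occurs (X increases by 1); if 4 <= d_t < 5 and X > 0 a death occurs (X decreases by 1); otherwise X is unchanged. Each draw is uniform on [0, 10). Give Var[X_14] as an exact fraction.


X can drop by at most 1 per step and X_0 = 24 > T = 14, so X_t >= 24 − t >= 10 > 0 for every t <= 14: the floor at 0 (the 'and X > 0' condition) never binds. Hence X_14 = X_0 + Σ_{t<14} Y_t with i.i.d. increments Y_t = y(d_t) ∈ {+1, −1, 0}.
Outcome values over d=0..9: [1, 1, 1, 1, -1, 0, 0, 0, 0, 0]
Σy = 3, Σy² = 5, M = 10
μ = 3/10 = 3/10,  σ² = 5/10 − (3/10)² = 41/100
Independent increments: Var[X_14] = 14·σ² = 14·(41/100) = 287/50

287/50


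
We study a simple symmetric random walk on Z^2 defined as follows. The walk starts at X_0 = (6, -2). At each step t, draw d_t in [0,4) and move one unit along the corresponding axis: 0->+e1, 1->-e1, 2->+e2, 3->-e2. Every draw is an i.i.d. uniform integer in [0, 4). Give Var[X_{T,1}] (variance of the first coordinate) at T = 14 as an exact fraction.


7

Outcome values over d=0..3: [1, -1, 0, 0]
Σy = 0, Σy² = 2, M = 4
μ = 0/4 = 0,  σ² = 2/4 − (0)² = 1/2
Independent increments: Var[X_14] = 14·σ² = 14·(1/2) = 7


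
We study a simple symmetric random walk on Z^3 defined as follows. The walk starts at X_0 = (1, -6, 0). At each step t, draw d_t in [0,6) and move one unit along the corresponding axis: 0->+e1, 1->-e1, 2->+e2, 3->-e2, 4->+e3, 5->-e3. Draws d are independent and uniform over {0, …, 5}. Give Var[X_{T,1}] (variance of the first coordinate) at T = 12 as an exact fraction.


4

Outcome values over d=0..5: [1, -1, 0, 0, 0, 0]
Σy = 0, Σy² = 2, M = 6
μ = 0/6 = 0,  σ² = 2/6 − (0)² = 1/3
Independent increments: Var[X_12] = 12·σ² = 12·(1/3) = 4


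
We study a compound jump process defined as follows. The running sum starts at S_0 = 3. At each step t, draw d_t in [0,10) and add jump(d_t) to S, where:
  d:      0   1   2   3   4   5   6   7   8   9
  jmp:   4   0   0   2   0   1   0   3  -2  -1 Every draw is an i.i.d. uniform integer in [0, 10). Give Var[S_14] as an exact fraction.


Outcome values over d=0..9: [4, 0, 0, 2, 0, 1, 0, 3, -2, -1]
Σy = 7, Σy² = 35, M = 10
μ = 7/10 = 7/10,  σ² = 35/10 − (7/10)² = 301/100
Independent increments: Var[S_14] = 14·σ² = 14·(301/100) = 2107/50

2107/50


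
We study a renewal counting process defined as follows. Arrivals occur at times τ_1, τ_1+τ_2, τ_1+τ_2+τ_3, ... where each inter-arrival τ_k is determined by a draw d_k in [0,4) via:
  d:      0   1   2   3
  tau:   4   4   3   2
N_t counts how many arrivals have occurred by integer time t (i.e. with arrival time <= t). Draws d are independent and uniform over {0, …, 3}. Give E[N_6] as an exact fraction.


97/64

Inter-arrival values over d=0..3: [4, 4, 3, 2]
Each d has probability 1/4, so the pmf of τ is: f(2) = 1/4, f(3) = 1/4, f(4) = 1/2
Renewal equation for m(n) = E[N_n]: condition on τ_1 = k (if k <= n, one arrival plus a fresh copy on the remaining n−k steps): m(n) = F(n) + Σ_{k<=n} f(k)·m(n−k), where F(n) = P(τ <= n) and m(0) = 0
m(1) = F(1) = 0
m(2) = F(2) = 1/4
m(3) = F(3) = 1/2
m(4) = F(4) + f(2)·m(2) = 1 + 1/4·1/4 = 17/16
m(5) = F(5) + f(2)·m(3) + f(3)·m(2) = 1 + 1/4·1/2 + 1/4·1/4 = 19/16
m(6) = F(6) + f(2)·m(4) + f(3)·m(3) + f(4)·m(2) = 1 + 1/4·17/16 + 1/4·1/2 + 1/2·1/4 = 97/64
E[N_6] = m(6) = 97/64


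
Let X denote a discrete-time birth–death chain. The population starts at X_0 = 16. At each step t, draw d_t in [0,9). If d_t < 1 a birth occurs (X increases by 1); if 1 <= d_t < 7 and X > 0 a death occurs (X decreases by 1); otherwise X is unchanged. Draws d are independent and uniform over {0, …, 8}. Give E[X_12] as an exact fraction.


28/3

X can drop by at most 1 per step and X_0 = 16 > T = 12, so X_t >= 16 − t >= 4 > 0 for every t <= 12: the floor at 0 (the 'and X > 0' condition) never binds. Hence X_12 = X_0 + Σ_{t<12} Y_t with i.i.d. increments Y_t = y(d_t) ∈ {+1, −1, 0}.
Outcome values over d=0..8: [1, -1, -1, -1, -1, -1, -1, 0, 0]
Σy = -5, Σy² = 7, M = 9
μ = -5/9 = -5/9,  σ² = 7/9 − (-5/9)² = 38/81
E[X_12] = 16 + 12·(-5/9) = 28/3


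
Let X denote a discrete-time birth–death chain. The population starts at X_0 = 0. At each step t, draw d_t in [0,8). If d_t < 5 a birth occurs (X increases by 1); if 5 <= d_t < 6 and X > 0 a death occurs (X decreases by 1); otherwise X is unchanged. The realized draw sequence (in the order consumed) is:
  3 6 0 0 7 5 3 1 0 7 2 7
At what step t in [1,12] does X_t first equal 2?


3

t=0: X=0, d=3 → birth, X_1=1
t=1: X=1, d=6 → hold, X_2=1
t=2: X=1, d=0 → birth, X_3=2
t=3: X=2, d=0 → birth, X_4=3
t=4: X=3, d=7 → hold, X_5=3
t=5: X=3, d=5 → death, X_6=2
t=6: X=2, d=3 → birth, X_7=3
t=7: X=3, d=1 → birth, X_8=4
t=8: X=4, d=0 → birth, X_9=5
t=9: X=5, d=7 → hold, X_10=5
t=10: X=5, d=2 → birth, X_11=6
t=11: X=6, d=7 → hold, X_12=6


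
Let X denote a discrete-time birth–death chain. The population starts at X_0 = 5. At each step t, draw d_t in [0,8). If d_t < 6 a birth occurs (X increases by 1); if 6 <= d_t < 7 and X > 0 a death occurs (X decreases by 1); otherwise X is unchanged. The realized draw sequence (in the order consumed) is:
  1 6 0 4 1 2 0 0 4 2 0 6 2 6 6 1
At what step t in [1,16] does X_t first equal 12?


9

t=0: X=5, d=1 → birth, X_1=6
t=1: X=6, d=6 → death, X_2=5
t=2: X=5, d=0 → birth, X_3=6
t=3: X=6, d=4 → birth, X_4=7
t=4: X=7, d=1 → birth, X_5=8
t=5: X=8, d=2 → birth, X_6=9
t=6: X=9, d=0 → birth, X_7=10
t=7: X=10, d=0 → birth, X_8=11
t=8: X=11, d=4 → birth, X_9=12
t=9: X=12, d=2 → birth, X_10=13
t=10: X=13, d=0 → birth, X_11=14
t=11: X=14, d=6 → death, X_12=13
t=12: X=13, d=2 → birth, X_13=14
t=13: X=14, d=6 → death, X_14=13
t=14: X=13, d=6 → death, X_15=12
t=15: X=12, d=1 → birth, X_16=13


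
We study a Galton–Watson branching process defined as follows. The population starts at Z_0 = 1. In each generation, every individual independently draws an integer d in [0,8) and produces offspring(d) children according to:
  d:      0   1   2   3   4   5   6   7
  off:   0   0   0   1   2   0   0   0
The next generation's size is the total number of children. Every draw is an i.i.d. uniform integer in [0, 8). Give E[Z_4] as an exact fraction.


81/4096

Outcome values over d=0..7: [0, 0, 0, 1, 2, 0, 0, 0]
Σy = 3, Σy² = 5, M = 8
μ = 3/8 = 3/8,  σ² = 5/8 − (3/8)² = 31/64
E[Z_0] = 1
E[Z_1] = 3/8·E[Z_0] = 3/8
E[Z_2] = 3/8·E[Z_1] = 9/64
E[Z_3] = 3/8·E[Z_2] = 27/512
E[Z_4] = 3/8·E[Z_3] = 81/4096


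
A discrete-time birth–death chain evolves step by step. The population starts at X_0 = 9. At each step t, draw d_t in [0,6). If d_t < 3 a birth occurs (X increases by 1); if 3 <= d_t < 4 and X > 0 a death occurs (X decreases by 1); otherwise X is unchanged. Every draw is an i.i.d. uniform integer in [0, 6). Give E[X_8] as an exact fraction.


35/3

X can drop by at most 1 per step and X_0 = 9 > T = 8, so X_t >= 9 − t >= 1 > 0 for every t <= 8: the floor at 0 (the 'and X > 0' condition) never binds. Hence X_8 = X_0 + Σ_{t<8} Y_t with i.i.d. increments Y_t = y(d_t) ∈ {+1, −1, 0}.
Outcome values over d=0..5: [1, 1, 1, -1, 0, 0]
Σy = 2, Σy² = 4, M = 6
μ = 2/6 = 1/3,  σ² = 4/6 − (1/3)² = 5/9
E[X_8] = 9 + 8·(1/3) = 35/3


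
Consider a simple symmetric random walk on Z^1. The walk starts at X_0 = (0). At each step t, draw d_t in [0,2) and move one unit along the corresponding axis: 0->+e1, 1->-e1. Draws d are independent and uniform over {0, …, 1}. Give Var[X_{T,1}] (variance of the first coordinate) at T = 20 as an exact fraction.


20

Outcome values over d=0..1: [1, -1]
Σy = 0, Σy² = 2, M = 2
μ = 0/2 = 0,  σ² = 2/2 − (0)² = 1
Independent increments: Var[X_20] = 20·σ² = 20·(1) = 20


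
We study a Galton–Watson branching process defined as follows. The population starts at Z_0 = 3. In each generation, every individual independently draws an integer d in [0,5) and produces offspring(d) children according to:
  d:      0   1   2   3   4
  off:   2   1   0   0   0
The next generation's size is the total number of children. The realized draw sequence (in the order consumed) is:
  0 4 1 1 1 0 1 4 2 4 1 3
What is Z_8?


0

gen 0: Z_0=3, draws=[0, 4, 1], offspring=[2, 0, 1], Z_1=3
gen 1: Z_1=3, draws=[1, 1, 0], offspring=[1, 1, 2], Z_2=4
gen 2: Z_2=4, draws=[1, 4, 2, 4], offspring=[1, 0, 0, 0], Z_3=1
gen 3: Z_3=1, draws=[1], offspring=[1], Z_4=1
gen 4: Z_4=1, draws=[3], offspring=[0], Z_5=0
gen 5: Z_5=0, draws=[], offspring=[], Z_6=0
gen 6: Z_6=0, draws=[], offspring=[], Z_7=0
gen 7: Z_7=0, draws=[], offspring=[], Z_8=0


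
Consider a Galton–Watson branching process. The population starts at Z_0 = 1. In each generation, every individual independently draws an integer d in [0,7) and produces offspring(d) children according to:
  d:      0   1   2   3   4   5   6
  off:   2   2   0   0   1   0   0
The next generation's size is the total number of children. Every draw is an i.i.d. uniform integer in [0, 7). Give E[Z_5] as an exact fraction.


Outcome values over d=0..6: [2, 2, 0, 0, 1, 0, 0]
Σy = 5, Σy² = 9, M = 7
μ = 5/7 = 5/7,  σ² = 9/7 − (5/7)² = 38/49
E[Z_0] = 1
E[Z_1] = 5/7·E[Z_0] = 5/7
E[Z_2] = 5/7·E[Z_1] = 25/49
E[Z_3] = 5/7·E[Z_2] = 125/343
E[Z_4] = 5/7·E[Z_3] = 625/2401
E[Z_5] = 5/7·E[Z_4] = 3125/16807

3125/16807


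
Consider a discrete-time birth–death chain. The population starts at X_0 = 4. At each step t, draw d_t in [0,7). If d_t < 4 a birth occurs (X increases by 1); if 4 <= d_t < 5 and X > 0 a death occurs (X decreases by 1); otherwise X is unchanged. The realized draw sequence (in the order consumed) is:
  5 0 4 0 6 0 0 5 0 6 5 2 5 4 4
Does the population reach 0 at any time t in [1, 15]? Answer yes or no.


no

t=0: X=4, d=5 → hold, X_1=4
t=1: X=4, d=0 → birth, X_2=5
t=2: X=5, d=4 → death, X_3=4
t=3: X=4, d=0 → birth, X_4=5
t=4: X=5, d=6 → hold, X_5=5
t=5: X=5, d=0 → birth, X_6=6
t=6: X=6, d=0 → birth, X_7=7
t=7: X=7, d=5 → hold, X_8=7
t=8: X=7, d=0 → birth, X_9=8
t=9: X=8, d=6 → hold, X_10=8
t=10: X=8, d=5 → hold, X_11=8
t=11: X=8, d=2 → birth, X_12=9
t=12: X=9, d=5 → hold, X_13=9
t=13: X=9, d=4 → death, X_14=8
t=14: X=8, d=4 → death, X_15=7


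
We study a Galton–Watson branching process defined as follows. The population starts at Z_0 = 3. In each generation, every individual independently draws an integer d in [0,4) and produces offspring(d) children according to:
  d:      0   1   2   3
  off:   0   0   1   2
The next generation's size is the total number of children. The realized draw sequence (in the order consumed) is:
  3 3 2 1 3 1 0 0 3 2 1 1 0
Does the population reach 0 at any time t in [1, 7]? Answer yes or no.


gen 0: Z_0=3, draws=[3, 3, 2], offspring=[2, 2, 1], Z_1=5
gen 1: Z_1=5, draws=[1, 3, 1, 0, 0], offspring=[0, 2, 0, 0, 0], Z_2=2
gen 2: Z_2=2, draws=[3, 2], offspring=[2, 1], Z_3=3
gen 3: Z_3=3, draws=[1, 1, 0], offspring=[0, 0, 0], Z_4=0
gen 4: Z_4=0, draws=[], offspring=[], Z_5=0
gen 5: Z_5=0, draws=[], offspring=[], Z_6=0
gen 6: Z_6=0, draws=[], offspring=[], Z_7=0

yes


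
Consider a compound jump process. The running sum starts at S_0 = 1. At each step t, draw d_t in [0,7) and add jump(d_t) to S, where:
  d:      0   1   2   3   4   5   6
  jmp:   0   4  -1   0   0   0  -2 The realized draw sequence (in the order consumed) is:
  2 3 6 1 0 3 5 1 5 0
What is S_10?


6

t=0: S=1, d=2, jump=-1, S_1=0
t=1: S=0, d=3, jump=0, S_2=0
t=2: S=0, d=6, jump=-2, S_3=-2
t=3: S=-2, d=1, jump=4, S_4=2
t=4: S=2, d=0, jump=0, S_5=2
t=5: S=2, d=3, jump=0, S_6=2
t=6: S=2, d=5, jump=0, S_7=2
t=7: S=2, d=1, jump=4, S_8=6
t=8: S=6, d=5, jump=0, S_9=6
t=9: S=6, d=0, jump=0, S_10=6


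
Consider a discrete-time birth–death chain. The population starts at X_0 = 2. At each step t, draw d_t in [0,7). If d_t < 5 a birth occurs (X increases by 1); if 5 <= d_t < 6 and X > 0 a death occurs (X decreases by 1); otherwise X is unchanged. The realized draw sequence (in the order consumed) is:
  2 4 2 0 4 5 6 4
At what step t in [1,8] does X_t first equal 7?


t=0: X=2, d=2 → birth, X_1=3
t=1: X=3, d=4 → birth, X_2=4
t=2: X=4, d=2 → birth, X_3=5
t=3: X=5, d=0 → birth, X_4=6
t=4: X=6, d=4 → birth, X_5=7
t=5: X=7, d=5 → death, X_6=6
t=6: X=6, d=6 → hold, X_7=6
t=7: X=6, d=4 → birth, X_8=7

5


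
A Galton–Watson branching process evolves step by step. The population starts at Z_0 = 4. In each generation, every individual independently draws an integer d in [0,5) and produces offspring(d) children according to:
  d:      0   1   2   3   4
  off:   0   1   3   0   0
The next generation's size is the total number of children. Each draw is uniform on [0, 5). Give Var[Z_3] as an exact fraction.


132736/15625

Outcome values over d=0..4: [0, 1, 3, 0, 0]
Σy = 4, Σy² = 10, M = 5
μ = 4/5 = 4/5,  σ² = 10/5 − (4/5)² = 34/25
V_0 = 0, E_0 = 4
V_1 = 34/25·E_0 + (4/5)²·V_0 = 136/25;  E_1 = 16/5
V_2 = 34/25·E_1 + (4/5)²·V_1 = 4896/625;  E_2 = 64/25
V_3 = 34/25·E_2 + (4/5)²·V_2 = 132736/15625;  E_3 = 256/125


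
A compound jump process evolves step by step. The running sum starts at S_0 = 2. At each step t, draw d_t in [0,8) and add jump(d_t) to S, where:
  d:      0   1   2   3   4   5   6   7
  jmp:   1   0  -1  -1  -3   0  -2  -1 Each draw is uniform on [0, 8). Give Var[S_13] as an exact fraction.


Outcome values over d=0..7: [1, 0, -1, -1, -3, 0, -2, -1]
Σy = -7, Σy² = 17, M = 8
μ = -7/8 = -7/8,  σ² = 17/8 − (-7/8)² = 87/64
Independent increments: Var[S_13] = 13·σ² = 13·(87/64) = 1131/64

1131/64


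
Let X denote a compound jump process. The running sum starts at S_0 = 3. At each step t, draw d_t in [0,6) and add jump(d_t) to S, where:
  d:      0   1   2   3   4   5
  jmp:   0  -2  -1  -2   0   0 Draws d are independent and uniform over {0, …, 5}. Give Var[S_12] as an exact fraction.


Outcome values over d=0..5: [0, -2, -1, -2, 0, 0]
Σy = -5, Σy² = 9, M = 6
μ = -5/6 = -5/6,  σ² = 9/6 − (-5/6)² = 29/36
Independent increments: Var[S_12] = 12·σ² = 12·(29/36) = 29/3

29/3


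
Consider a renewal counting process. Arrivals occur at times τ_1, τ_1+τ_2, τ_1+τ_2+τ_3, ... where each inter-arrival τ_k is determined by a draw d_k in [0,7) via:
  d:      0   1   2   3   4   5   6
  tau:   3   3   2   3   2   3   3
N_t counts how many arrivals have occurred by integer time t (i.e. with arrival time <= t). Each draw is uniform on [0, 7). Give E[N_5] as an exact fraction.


Inter-arrival values over d=0..6: [3, 3, 2, 3, 2, 3, 3]
Each d has probability 1/7, so the pmf of τ is: f(2) = 2/7, f(3) = 5/7
Renewal equation for m(n) = E[N_n]: condition on τ_1 = k (if k <= n, one arrival plus a fresh copy on the remaining n−k steps): m(n) = F(n) + Σ_{k<=n} f(k)·m(n−k), where F(n) = P(τ <= n) and m(0) = 0
m(1) = F(1) = 0
m(2) = F(2) = 2/7
m(3) = F(3) = 1
m(4) = F(4) + f(2)·m(2) = 1 + 2/7·2/7 = 53/49
m(5) = F(5) + f(2)·m(3) + f(3)·m(2) = 1 + 2/7·1 + 5/7·2/7 = 73/49
E[N_5] = m(5) = 73/49

73/49


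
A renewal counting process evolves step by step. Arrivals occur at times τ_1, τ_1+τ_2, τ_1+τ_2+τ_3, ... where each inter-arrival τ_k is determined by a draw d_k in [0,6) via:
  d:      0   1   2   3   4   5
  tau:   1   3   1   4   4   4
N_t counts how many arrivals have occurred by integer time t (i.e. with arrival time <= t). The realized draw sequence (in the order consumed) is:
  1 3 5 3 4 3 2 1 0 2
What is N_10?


2

draw d_1=1: τ_1=3, arrival time A_1=3
draw d_2=3: τ_2=4, arrival time A_2=7
draw d_3=5: τ_3=4, arrival time A_3=11
draw d_4=3: τ_4=4, arrival time A_4=15
draw d_5=4: τ_5=4, arrival time A_5=19
draw d_6=3: τ_6=4, arrival time A_6=23
draw d_7=2: τ_7=1, arrival time A_7=24
draw d_8=1: τ_8=3, arrival time A_8=27
draw d_9=0: τ_9=1, arrival time A_9=28
draw d_10=2: τ_10=1, arrival time A_10=29
N_t over t=0..10: 0:0 1:0 2:0 3:1 4:1 5:1 6:1 7:2 8:2 9:2 10:2


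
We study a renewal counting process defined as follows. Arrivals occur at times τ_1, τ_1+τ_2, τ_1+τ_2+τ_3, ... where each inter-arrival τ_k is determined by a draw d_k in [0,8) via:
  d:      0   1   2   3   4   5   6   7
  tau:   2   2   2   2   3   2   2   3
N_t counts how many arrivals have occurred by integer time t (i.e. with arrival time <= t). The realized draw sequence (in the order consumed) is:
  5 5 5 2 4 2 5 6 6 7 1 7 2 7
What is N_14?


draw d_1=5: τ_1=2, arrival time A_1=2
draw d_2=5: τ_2=2, arrival time A_2=4
draw d_3=5: τ_3=2, arrival time A_3=6
draw d_4=2: τ_4=2, arrival time A_4=8
draw d_5=4: τ_5=3, arrival time A_5=11
draw d_6=2: τ_6=2, arrival time A_6=13
draw d_7=5: τ_7=2, arrival time A_7=15
draw d_8=6: τ_8=2, arrival time A_8=17
draw d_9=6: τ_9=2, arrival time A_9=19
draw d_10=7: τ_10=3, arrival time A_10=22
draw d_11=1: τ_11=2, arrival time A_11=24
draw d_12=7: τ_12=3, arrival time A_12=27
draw d_13=2: τ_13=2, arrival time A_13=29
draw d_14=7: τ_14=3, arrival time A_14=32
N_t over t=0..14: 0:0 1:0 2:1 3:1 4:2 5:2 6:3 7:3 8:4 9:4 10:4 11:5 12:5 13:6 14:6

6


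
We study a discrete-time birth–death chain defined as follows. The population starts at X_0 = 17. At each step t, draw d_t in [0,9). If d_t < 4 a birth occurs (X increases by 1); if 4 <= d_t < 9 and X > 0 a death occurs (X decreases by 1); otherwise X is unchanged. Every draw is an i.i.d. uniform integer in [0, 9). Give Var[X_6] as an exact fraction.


X can drop by at most 1 per step and X_0 = 17 > T = 6, so X_t >= 17 − t >= 11 > 0 for every t <= 6: the floor at 0 (the 'and X > 0' condition) never binds. Hence X_6 = X_0 + Σ_{t<6} Y_t with i.i.d. increments Y_t = y(d_t) ∈ {+1, −1, 0}.
Outcome values over d=0..8: [1, 1, 1, 1, -1, -1, -1, -1, -1]
Σy = -1, Σy² = 9, M = 9
μ = -1/9 = -1/9,  σ² = 9/9 − (-1/9)² = 80/81
Independent increments: Var[X_6] = 6·σ² = 6·(80/81) = 160/27

160/27


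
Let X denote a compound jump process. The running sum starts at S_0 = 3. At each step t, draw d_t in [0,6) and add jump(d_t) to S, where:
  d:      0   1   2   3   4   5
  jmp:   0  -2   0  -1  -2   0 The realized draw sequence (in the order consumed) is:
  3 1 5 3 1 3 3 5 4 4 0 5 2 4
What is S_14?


-11

t=0: S=3, d=3, jump=-1, S_1=2
t=1: S=2, d=1, jump=-2, S_2=0
t=2: S=0, d=5, jump=0, S_3=0
t=3: S=0, d=3, jump=-1, S_4=-1
t=4: S=-1, d=1, jump=-2, S_5=-3
t=5: S=-3, d=3, jump=-1, S_6=-4
t=6: S=-4, d=3, jump=-1, S_7=-5
t=7: S=-5, d=5, jump=0, S_8=-5
t=8: S=-5, d=4, jump=-2, S_9=-7
t=9: S=-7, d=4, jump=-2, S_10=-9
t=10: S=-9, d=0, jump=0, S_11=-9
t=11: S=-9, d=5, jump=0, S_12=-9
t=12: S=-9, d=2, jump=0, S_13=-9
t=13: S=-9, d=4, jump=-2, S_14=-11


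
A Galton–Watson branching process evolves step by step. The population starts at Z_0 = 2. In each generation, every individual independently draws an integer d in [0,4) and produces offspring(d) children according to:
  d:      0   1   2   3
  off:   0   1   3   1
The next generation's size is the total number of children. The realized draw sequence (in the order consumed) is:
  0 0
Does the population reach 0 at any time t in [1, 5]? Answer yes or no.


gen 0: Z_0=2, draws=[0, 0], offspring=[0, 0], Z_1=0
gen 1: Z_1=0, draws=[], offspring=[], Z_2=0
gen 2: Z_2=0, draws=[], offspring=[], Z_3=0
gen 3: Z_3=0, draws=[], offspring=[], Z_4=0
gen 4: Z_4=0, draws=[], offspring=[], Z_5=0

yes


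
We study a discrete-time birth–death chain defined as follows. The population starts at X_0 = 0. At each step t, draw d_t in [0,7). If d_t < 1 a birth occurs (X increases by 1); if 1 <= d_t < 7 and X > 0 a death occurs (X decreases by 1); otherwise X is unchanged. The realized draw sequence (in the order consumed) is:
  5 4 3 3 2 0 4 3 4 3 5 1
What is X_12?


t=0: X=0, d=5 → hold, X_1=0
t=1: X=0, d=4 → hold, X_2=0
t=2: X=0, d=3 → hold, X_3=0
t=3: X=0, d=3 → hold, X_4=0
t=4: X=0, d=2 → hold, X_5=0
t=5: X=0, d=0 → birth, X_6=1
t=6: X=1, d=4 → death, X_7=0
t=7: X=0, d=3 → hold, X_8=0
t=8: X=0, d=4 → hold, X_9=0
t=9: X=0, d=3 → hold, X_10=0
t=10: X=0, d=5 → hold, X_11=0
t=11: X=0, d=1 → hold, X_12=0

0


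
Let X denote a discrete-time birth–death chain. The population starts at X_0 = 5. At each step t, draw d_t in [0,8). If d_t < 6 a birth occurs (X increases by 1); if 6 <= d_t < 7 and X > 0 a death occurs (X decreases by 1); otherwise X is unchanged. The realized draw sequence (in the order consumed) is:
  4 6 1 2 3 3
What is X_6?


9

t=0: X=5, d=4 → birth, X_1=6
t=1: X=6, d=6 → death, X_2=5
t=2: X=5, d=1 → birth, X_3=6
t=3: X=6, d=2 → birth, X_4=7
t=4: X=7, d=3 → birth, X_5=8
t=5: X=8, d=3 → birth, X_6=9


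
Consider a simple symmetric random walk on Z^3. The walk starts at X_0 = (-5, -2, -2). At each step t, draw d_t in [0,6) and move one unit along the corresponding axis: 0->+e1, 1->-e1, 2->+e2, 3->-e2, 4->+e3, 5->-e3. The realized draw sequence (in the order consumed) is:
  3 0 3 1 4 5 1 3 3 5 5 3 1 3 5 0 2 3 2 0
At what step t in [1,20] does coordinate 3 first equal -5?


t=0: X=(-5, -2, -2), d=3 → -e2, X_1=(-5, -3, -2)
t=1: X=(-5, -3, -2), d=0 → +e1, X_2=(-4, -3, -2)
t=2: X=(-4, -3, -2), d=3 → -e2, X_3=(-4, -4, -2)
t=3: X=(-4, -4, -2), d=1 → -e1, X_4=(-5, -4, -2)
t=4: X=(-5, -4, -2), d=4 → +e3, X_5=(-5, -4, -1)
t=5: X=(-5, -4, -1), d=5 → -e3, X_6=(-5, -4, -2)
t=6: X=(-5, -4, -2), d=1 → -e1, X_7=(-6, -4, -2)
t=7: X=(-6, -4, -2), d=3 → -e2, X_8=(-6, -5, -2)
t=8: X=(-6, -5, -2), d=3 → -e2, X_9=(-6, -6, -2)
t=9: X=(-6, -6, -2), d=5 → -e3, X_10=(-6, -6, -3)
t=10: X=(-6, -6, -3), d=5 → -e3, X_11=(-6, -6, -4)
t=11: X=(-6, -6, -4), d=3 → -e2, X_12=(-6, -7, -4)
t=12: X=(-6, -7, -4), d=1 → -e1, X_13=(-7, -7, -4)
t=13: X=(-7, -7, -4), d=3 → -e2, X_14=(-7, -8, -4)
t=14: X=(-7, -8, -4), d=5 → -e3, X_15=(-7, -8, -5)
t=15: X=(-7, -8, -5), d=0 → +e1, X_16=(-6, -8, -5)
t=16: X=(-6, -8, -5), d=2 → +e2, X_17=(-6, -7, -5)
t=17: X=(-6, -7, -5), d=3 → -e2, X_18=(-6, -8, -5)
t=18: X=(-6, -8, -5), d=2 → +e2, X_19=(-6, -7, -5)
t=19: X=(-6, -7, -5), d=0 → +e1, X_20=(-5, -7, -5)

15


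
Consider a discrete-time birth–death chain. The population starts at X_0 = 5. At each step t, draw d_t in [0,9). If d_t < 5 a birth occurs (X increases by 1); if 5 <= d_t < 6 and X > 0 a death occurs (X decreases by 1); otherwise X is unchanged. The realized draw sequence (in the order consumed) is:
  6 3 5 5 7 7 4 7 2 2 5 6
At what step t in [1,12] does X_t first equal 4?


4

t=0: X=5, d=6 → hold, X_1=5
t=1: X=5, d=3 → birth, X_2=6
t=2: X=6, d=5 → death, X_3=5
t=3: X=5, d=5 → death, X_4=4
t=4: X=4, d=7 → hold, X_5=4
t=5: X=4, d=7 → hold, X_6=4
t=6: X=4, d=4 → birth, X_7=5
t=7: X=5, d=7 → hold, X_8=5
t=8: X=5, d=2 → birth, X_9=6
t=9: X=6, d=2 → birth, X_10=7
t=10: X=7, d=5 → death, X_11=6
t=11: X=6, d=6 → hold, X_12=6


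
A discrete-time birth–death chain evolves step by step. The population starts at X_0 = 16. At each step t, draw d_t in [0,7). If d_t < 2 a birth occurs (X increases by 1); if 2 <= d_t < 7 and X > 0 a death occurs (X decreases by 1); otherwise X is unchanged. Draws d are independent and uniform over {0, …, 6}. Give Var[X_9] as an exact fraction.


360/49

X can drop by at most 1 per step and X_0 = 16 > T = 9, so X_t >= 16 − t >= 7 > 0 for every t <= 9: the floor at 0 (the 'and X > 0' condition) never binds. Hence X_9 = X_0 + Σ_{t<9} Y_t with i.i.d. increments Y_t = y(d_t) ∈ {+1, −1, 0}.
Outcome values over d=0..6: [1, 1, -1, -1, -1, -1, -1]
Σy = -3, Σy² = 7, M = 7
μ = -3/7 = -3/7,  σ² = 7/7 − (-3/7)² = 40/49
Independent increments: Var[X_9] = 9·σ² = 9·(40/49) = 360/49


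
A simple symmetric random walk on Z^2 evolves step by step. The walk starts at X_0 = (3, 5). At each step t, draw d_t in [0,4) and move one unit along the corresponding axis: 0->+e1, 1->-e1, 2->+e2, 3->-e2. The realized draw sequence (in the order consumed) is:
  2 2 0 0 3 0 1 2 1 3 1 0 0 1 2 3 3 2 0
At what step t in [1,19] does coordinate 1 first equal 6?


6

t=0: X=(3, 5), d=2 → +e2, X_1=(3, 6)
t=1: X=(3, 6), d=2 → +e2, X_2=(3, 7)
t=2: X=(3, 7), d=0 → +e1, X_3=(4, 7)
t=3: X=(4, 7), d=0 → +e1, X_4=(5, 7)
t=4: X=(5, 7), d=3 → -e2, X_5=(5, 6)
t=5: X=(5, 6), d=0 → +e1, X_6=(6, 6)
t=6: X=(6, 6), d=1 → -e1, X_7=(5, 6)
t=7: X=(5, 6), d=2 → +e2, X_8=(5, 7)
t=8: X=(5, 7), d=1 → -e1, X_9=(4, 7)
t=9: X=(4, 7), d=3 → -e2, X_10=(4, 6)
t=10: X=(4, 6), d=1 → -e1, X_11=(3, 6)
t=11: X=(3, 6), d=0 → +e1, X_12=(4, 6)
t=12: X=(4, 6), d=0 → +e1, X_13=(5, 6)
t=13: X=(5, 6), d=1 → -e1, X_14=(4, 6)
t=14: X=(4, 6), d=2 → +e2, X_15=(4, 7)
t=15: X=(4, 7), d=3 → -e2, X_16=(4, 6)
t=16: X=(4, 6), d=3 → -e2, X_17=(4, 5)
t=17: X=(4, 5), d=2 → +e2, X_18=(4, 6)
t=18: X=(4, 6), d=0 → +e1, X_19=(5, 6)


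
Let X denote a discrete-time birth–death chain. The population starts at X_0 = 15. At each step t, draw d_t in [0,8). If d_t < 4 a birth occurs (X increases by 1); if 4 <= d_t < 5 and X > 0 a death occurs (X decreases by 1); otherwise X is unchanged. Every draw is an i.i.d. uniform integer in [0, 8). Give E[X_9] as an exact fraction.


X can drop by at most 1 per step and X_0 = 15 > T = 9, so X_t >= 15 − t >= 6 > 0 for every t <= 9: the floor at 0 (the 'and X > 0' condition) never binds. Hence X_9 = X_0 + Σ_{t<9} Y_t with i.i.d. increments Y_t = y(d_t) ∈ {+1, −1, 0}.
Outcome values over d=0..7: [1, 1, 1, 1, -1, 0, 0, 0]
Σy = 3, Σy² = 5, M = 8
μ = 3/8 = 3/8,  σ² = 5/8 − (3/8)² = 31/64
E[X_9] = 15 + 9·(3/8) = 147/8

147/8


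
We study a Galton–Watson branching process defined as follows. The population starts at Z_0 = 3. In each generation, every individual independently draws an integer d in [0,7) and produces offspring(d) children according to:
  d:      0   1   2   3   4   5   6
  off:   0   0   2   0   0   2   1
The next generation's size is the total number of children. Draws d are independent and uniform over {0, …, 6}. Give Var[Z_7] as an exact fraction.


663887906250/678223072849

Outcome values over d=0..6: [0, 0, 2, 0, 0, 2, 1]
Σy = 5, Σy² = 9, M = 7
μ = 5/7 = 5/7,  σ² = 9/7 − (5/7)² = 38/49
V_0 = 0, E_0 = 3
V_1 = 38/49·E_0 + (5/7)²·V_0 = 114/49;  E_1 = 15/7
V_2 = 38/49·E_1 + (5/7)²·V_1 = 6840/2401;  E_2 = 75/49
V_3 = 38/49·E_2 + (5/7)²·V_2 = 310650/117649;  E_3 = 375/343
V_4 = 38/49·E_3 + (5/7)²·V_3 = 12654000/5764801;  E_4 = 1875/2401
V_5 = 38/49·E_4 + (5/7)²·V_4 = 487421250/282475249;  E_5 = 9375/16807
V_6 = 38/49·E_5 + (5/7)²·V_5 = 18173025000/13841287201;  E_6 = 46875/117649
V_7 = 38/49·E_6 + (5/7)²·V_6 = 663887906250/678223072849;  E_7 = 234375/823543


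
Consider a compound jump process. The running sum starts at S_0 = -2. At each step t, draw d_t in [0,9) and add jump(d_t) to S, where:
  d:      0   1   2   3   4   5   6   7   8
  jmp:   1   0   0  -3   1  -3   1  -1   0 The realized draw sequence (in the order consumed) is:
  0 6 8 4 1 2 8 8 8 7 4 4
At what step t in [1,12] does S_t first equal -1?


t=0: S=-2, d=0, jump=1, S_1=-1
t=1: S=-1, d=6, jump=1, S_2=0
t=2: S=0, d=8, jump=0, S_3=0
t=3: S=0, d=4, jump=1, S_4=1
t=4: S=1, d=1, jump=0, S_5=1
t=5: S=1, d=2, jump=0, S_6=1
t=6: S=1, d=8, jump=0, S_7=1
t=7: S=1, d=8, jump=0, S_8=1
t=8: S=1, d=8, jump=0, S_9=1
t=9: S=1, d=7, jump=-1, S_10=0
t=10: S=0, d=4, jump=1, S_11=1
t=11: S=1, d=4, jump=1, S_12=2

1


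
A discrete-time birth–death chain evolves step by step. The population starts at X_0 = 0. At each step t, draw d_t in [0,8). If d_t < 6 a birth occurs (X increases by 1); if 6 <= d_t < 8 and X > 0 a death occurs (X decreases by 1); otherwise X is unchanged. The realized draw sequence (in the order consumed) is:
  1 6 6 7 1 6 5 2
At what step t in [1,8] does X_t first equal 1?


t=0: X=0, d=1 → birth, X_1=1
t=1: X=1, d=6 → death, X_2=0
t=2: X=0, d=6 → hold, X_3=0
t=3: X=0, d=7 → hold, X_4=0
t=4: X=0, d=1 → birth, X_5=1
t=5: X=1, d=6 → death, X_6=0
t=6: X=0, d=5 → birth, X_7=1
t=7: X=1, d=2 → birth, X_8=2

1


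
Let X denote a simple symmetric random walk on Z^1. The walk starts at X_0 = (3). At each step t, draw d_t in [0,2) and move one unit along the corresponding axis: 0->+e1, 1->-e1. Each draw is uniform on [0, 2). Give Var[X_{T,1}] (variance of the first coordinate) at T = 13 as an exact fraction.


13

Outcome values over d=0..1: [1, -1]
Σy = 0, Σy² = 2, M = 2
μ = 0/2 = 0,  σ² = 2/2 − (0)² = 1
Independent increments: Var[X_13] = 13·σ² = 13·(1) = 13


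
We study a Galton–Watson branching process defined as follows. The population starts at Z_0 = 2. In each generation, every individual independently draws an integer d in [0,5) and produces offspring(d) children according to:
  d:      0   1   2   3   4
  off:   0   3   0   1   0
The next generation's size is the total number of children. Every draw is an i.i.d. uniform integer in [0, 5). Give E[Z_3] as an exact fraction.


128/125

Outcome values over d=0..4: [0, 3, 0, 1, 0]
Σy = 4, Σy² = 10, M = 5
μ = 4/5 = 4/5,  σ² = 10/5 − (4/5)² = 34/25
E[Z_0] = 2
E[Z_1] = 4/5·E[Z_0] = 8/5
E[Z_2] = 4/5·E[Z_1] = 32/25
E[Z_3] = 4/5·E[Z_2] = 128/125


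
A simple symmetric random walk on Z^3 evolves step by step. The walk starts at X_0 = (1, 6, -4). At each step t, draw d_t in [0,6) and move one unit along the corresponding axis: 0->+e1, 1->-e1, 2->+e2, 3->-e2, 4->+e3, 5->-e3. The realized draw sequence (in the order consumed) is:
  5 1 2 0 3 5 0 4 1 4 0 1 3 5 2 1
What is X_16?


(0, 6, -5)

t=0: X=(1, 6, -4), d=5 → -e3, X_1=(1, 6, -5)
t=1: X=(1, 6, -5), d=1 → -e1, X_2=(0, 6, -5)
t=2: X=(0, 6, -5), d=2 → +e2, X_3=(0, 7, -5)
t=3: X=(0, 7, -5), d=0 → +e1, X_4=(1, 7, -5)
t=4: X=(1, 7, -5), d=3 → -e2, X_5=(1, 6, -5)
t=5: X=(1, 6, -5), d=5 → -e3, X_6=(1, 6, -6)
t=6: X=(1, 6, -6), d=0 → +e1, X_7=(2, 6, -6)
t=7: X=(2, 6, -6), d=4 → +e3, X_8=(2, 6, -5)
t=8: X=(2, 6, -5), d=1 → -e1, X_9=(1, 6, -5)
t=9: X=(1, 6, -5), d=4 → +e3, X_10=(1, 6, -4)
t=10: X=(1, 6, -4), d=0 → +e1, X_11=(2, 6, -4)
t=11: X=(2, 6, -4), d=1 → -e1, X_12=(1, 6, -4)
t=12: X=(1, 6, -4), d=3 → -e2, X_13=(1, 5, -4)
t=13: X=(1, 5, -4), d=5 → -e3, X_14=(1, 5, -5)
t=14: X=(1, 5, -5), d=2 → +e2, X_15=(1, 6, -5)
t=15: X=(1, 6, -5), d=1 → -e1, X_16=(0, 6, -5)


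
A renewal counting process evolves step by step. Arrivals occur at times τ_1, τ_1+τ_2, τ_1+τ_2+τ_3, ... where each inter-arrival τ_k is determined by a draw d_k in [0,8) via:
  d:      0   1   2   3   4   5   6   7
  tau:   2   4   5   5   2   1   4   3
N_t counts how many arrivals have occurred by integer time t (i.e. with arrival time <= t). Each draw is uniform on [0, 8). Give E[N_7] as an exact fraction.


3975273/2097152

Inter-arrival values over d=0..7: [2, 4, 5, 5, 2, 1, 4, 3]
Each d has probability 1/8, so the pmf of τ is: f(1) = 1/8, f(2) = 1/4, f(3) = 1/8, f(4) = 1/4, f(5) = 1/4
Renewal equation for m(n) = E[N_n]: condition on τ_1 = k (if k <= n, one arrival plus a fresh copy on the remaining n−k steps): m(n) = F(n) + Σ_{k<=n} f(k)·m(n−k), where F(n) = P(τ <= n) and m(0) = 0
m(1) = F(1) = 1/8
m(2) = F(2) + f(1)·m(1) = 3/8 + 1/8·1/8 = 25/64
m(3) = F(3) + f(1)·m(2) + f(2)·m(1) = 1/2 + 1/8·25/64 + 1/4·1/8 = 297/512
m(4) = F(4) + f(1)·m(3) + f(2)·m(2) + f(3)·m(1) = 3/4 + 1/8·297/512 + 1/4·25/64 + 1/8·1/8 = 3833/4096
m(5) = F(5) + f(1)·m(4) + f(2)·m(3) + f(3)·m(2) + f(4)·m(1) = 1 + 1/8·3833/4096 + 1/4·297/512 + 1/8·25/64 + 1/4·1/8 = 43977/32768
m(6) = F(6) + f(1)·m(5) + f(2)·m(4) + f(3)·m(3) + f(4)·m(2) + f(5)·m(1) = 1 + 1/8·43977/32768 + 1/4·3833/4096 + 1/8·297/512 + 1/4·25/64 + 1/4·1/8 = 420249/262144
m(7) = F(7) + f(1)·m(6) + f(2)·m(5) + f(3)·m(4) + f(4)·m(3) + f(5)·m(2) = 1 + 1/8·420249/262144 + 1/4·43977/32768 + 1/8·3833/4096 + 1/4·297/512 + 1/4·25/64 = 3975273/2097152
E[N_7] = m(7) = 3975273/2097152


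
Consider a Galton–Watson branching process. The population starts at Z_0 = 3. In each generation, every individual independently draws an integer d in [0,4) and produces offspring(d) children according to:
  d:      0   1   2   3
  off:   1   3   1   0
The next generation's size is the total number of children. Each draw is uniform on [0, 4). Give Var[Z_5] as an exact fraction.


74848125/1048576

Outcome values over d=0..3: [1, 3, 1, 0]
Σy = 5, Σy² = 11, M = 4
μ = 5/4 = 5/4,  σ² = 11/4 − (5/4)² = 19/16
V_0 = 0, E_0 = 3
V_1 = 19/16·E_0 + (5/4)²·V_0 = 57/16;  E_1 = 15/4
V_2 = 19/16·E_1 + (5/4)²·V_1 = 2565/256;  E_2 = 75/16
V_3 = 19/16·E_2 + (5/4)²·V_2 = 86925/4096;  E_3 = 375/64
V_4 = 19/16·E_3 + (5/4)²·V_3 = 2629125/65536;  E_4 = 1875/256
V_5 = 19/16·E_4 + (5/4)²·V_4 = 74848125/1048576;  E_5 = 9375/1024


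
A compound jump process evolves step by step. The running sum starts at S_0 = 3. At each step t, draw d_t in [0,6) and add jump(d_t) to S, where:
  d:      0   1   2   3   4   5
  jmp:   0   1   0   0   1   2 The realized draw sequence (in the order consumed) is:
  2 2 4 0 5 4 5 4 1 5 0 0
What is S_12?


t=0: S=3, d=2, jump=0, S_1=3
t=1: S=3, d=2, jump=0, S_2=3
t=2: S=3, d=4, jump=1, S_3=4
t=3: S=4, d=0, jump=0, S_4=4
t=4: S=4, d=5, jump=2, S_5=6
t=5: S=6, d=4, jump=1, S_6=7
t=6: S=7, d=5, jump=2, S_7=9
t=7: S=9, d=4, jump=1, S_8=10
t=8: S=10, d=1, jump=1, S_9=11
t=9: S=11, d=5, jump=2, S_10=13
t=10: S=13, d=0, jump=0, S_11=13
t=11: S=13, d=0, jump=0, S_12=13

13


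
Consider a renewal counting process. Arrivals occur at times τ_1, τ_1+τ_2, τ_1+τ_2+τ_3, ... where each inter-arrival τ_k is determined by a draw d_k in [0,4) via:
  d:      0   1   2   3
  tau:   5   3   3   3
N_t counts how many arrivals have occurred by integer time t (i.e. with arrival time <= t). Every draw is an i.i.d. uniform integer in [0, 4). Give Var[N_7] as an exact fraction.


63/256

Inter-arrival values over d=0..3: [5, 3, 3, 3]
Each d has probability 1/4, so the pmf of τ is: f(3) = 3/4, f(5) = 1/4
Let p_n(j) = P(N_n = j), with p_0 = [1]. Condition on τ_1: p_n(0) = P(τ > n), and for j >= 1, p_n(j) = Σ_{k<=n} f(k)·p_{n−k}(j−1)
p_1 = [1]  (j = 0)
p_2 = [1]  (j = 0)
p_3 = [1/4, 3/4]  (j = 0..1)
p_4 = [1/4, 3/4]  (j = 0..1)
p_5 = [0, 1]  (j = 0..1)
p_6 = [0, 7/16, 9/16]  (j = 0..2)
p_7 = [0, 7/16, 9/16]  (j = 0..2)
E[N_7] = Σ j·p_7(j) = 25/16;  E[N_7²] = Σ j²·p_7(j) = 43/16
Var[N_7] = 43/16 − (25/16)² = 63/256


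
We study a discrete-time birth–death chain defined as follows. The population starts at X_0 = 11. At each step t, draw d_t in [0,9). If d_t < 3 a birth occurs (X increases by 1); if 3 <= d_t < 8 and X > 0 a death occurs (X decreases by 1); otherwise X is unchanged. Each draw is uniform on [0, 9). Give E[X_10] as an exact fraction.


79/9

X can drop by at most 1 per step and X_0 = 11 > T = 10, so X_t >= 11 − t >= 1 > 0 for every t <= 10: the floor at 0 (the 'and X > 0' condition) never binds. Hence X_10 = X_0 + Σ_{t<10} Y_t with i.i.d. increments Y_t = y(d_t) ∈ {+1, −1, 0}.
Outcome values over d=0..8: [1, 1, 1, -1, -1, -1, -1, -1, 0]
Σy = -2, Σy² = 8, M = 9
μ = -2/9 = -2/9,  σ² = 8/9 − (-2/9)² = 68/81
E[X_10] = 11 + 10·(-2/9) = 79/9


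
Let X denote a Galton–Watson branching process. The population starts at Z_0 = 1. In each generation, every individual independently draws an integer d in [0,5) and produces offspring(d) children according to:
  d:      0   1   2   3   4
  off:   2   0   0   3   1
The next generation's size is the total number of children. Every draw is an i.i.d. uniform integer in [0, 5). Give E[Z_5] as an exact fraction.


Outcome values over d=0..4: [2, 0, 0, 3, 1]
Σy = 6, Σy² = 14, M = 5
μ = 6/5 = 6/5,  σ² = 14/5 − (6/5)² = 34/25
E[Z_0] = 1
E[Z_1] = 6/5·E[Z_0] = 6/5
E[Z_2] = 6/5·E[Z_1] = 36/25
E[Z_3] = 6/5·E[Z_2] = 216/125
E[Z_4] = 6/5·E[Z_3] = 1296/625
E[Z_5] = 6/5·E[Z_4] = 7776/3125

7776/3125


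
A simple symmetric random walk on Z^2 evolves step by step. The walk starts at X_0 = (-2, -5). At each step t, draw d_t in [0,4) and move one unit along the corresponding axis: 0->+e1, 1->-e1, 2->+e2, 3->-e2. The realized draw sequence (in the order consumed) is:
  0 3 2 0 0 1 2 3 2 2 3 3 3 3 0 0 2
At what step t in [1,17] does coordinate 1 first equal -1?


t=0: X=(-2, -5), d=0 → +e1, X_1=(-1, -5)
t=1: X=(-1, -5), d=3 → -e2, X_2=(-1, -6)
t=2: X=(-1, -6), d=2 → +e2, X_3=(-1, -5)
t=3: X=(-1, -5), d=0 → +e1, X_4=(0, -5)
t=4: X=(0, -5), d=0 → +e1, X_5=(1, -5)
t=5: X=(1, -5), d=1 → -e1, X_6=(0, -5)
t=6: X=(0, -5), d=2 → +e2, X_7=(0, -4)
t=7: X=(0, -4), d=3 → -e2, X_8=(0, -5)
t=8: X=(0, -5), d=2 → +e2, X_9=(0, -4)
t=9: X=(0, -4), d=2 → +e2, X_10=(0, -3)
t=10: X=(0, -3), d=3 → -e2, X_11=(0, -4)
t=11: X=(0, -4), d=3 → -e2, X_12=(0, -5)
t=12: X=(0, -5), d=3 → -e2, X_13=(0, -6)
t=13: X=(0, -6), d=3 → -e2, X_14=(0, -7)
t=14: X=(0, -7), d=0 → +e1, X_15=(1, -7)
t=15: X=(1, -7), d=0 → +e1, X_16=(2, -7)
t=16: X=(2, -7), d=2 → +e2, X_17=(2, -6)

1


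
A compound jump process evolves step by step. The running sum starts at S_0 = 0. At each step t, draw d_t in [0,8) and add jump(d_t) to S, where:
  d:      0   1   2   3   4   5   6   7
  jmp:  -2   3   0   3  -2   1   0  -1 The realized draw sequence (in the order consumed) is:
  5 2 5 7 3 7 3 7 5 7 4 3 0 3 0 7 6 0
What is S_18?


2

t=0: S=0, d=5, jump=1, S_1=1
t=1: S=1, d=2, jump=0, S_2=1
t=2: S=1, d=5, jump=1, S_3=2
t=3: S=2, d=7, jump=-1, S_4=1
t=4: S=1, d=3, jump=3, S_5=4
t=5: S=4, d=7, jump=-1, S_6=3
t=6: S=3, d=3, jump=3, S_7=6
t=7: S=6, d=7, jump=-1, S_8=5
t=8: S=5, d=5, jump=1, S_9=6
t=9: S=6, d=7, jump=-1, S_10=5
t=10: S=5, d=4, jump=-2, S_11=3
t=11: S=3, d=3, jump=3, S_12=6
t=12: S=6, d=0, jump=-2, S_13=4
t=13: S=4, d=3, jump=3, S_14=7
t=14: S=7, d=0, jump=-2, S_15=5
t=15: S=5, d=7, jump=-1, S_16=4
t=16: S=4, d=6, jump=0, S_17=4
t=17: S=4, d=0, jump=-2, S_18=2


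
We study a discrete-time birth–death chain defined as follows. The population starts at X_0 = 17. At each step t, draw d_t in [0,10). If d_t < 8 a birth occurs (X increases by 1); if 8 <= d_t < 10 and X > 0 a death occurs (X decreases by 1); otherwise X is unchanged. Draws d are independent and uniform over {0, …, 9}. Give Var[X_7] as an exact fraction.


112/25

X can drop by at most 1 per step and X_0 = 17 > T = 7, so X_t >= 17 − t >= 10 > 0 for every t <= 7: the floor at 0 (the 'and X > 0' condition) never binds. Hence X_7 = X_0 + Σ_{t<7} Y_t with i.i.d. increments Y_t = y(d_t) ∈ {+1, −1, 0}.
Outcome values over d=0..9: [1, 1, 1, 1, 1, 1, 1, 1, -1, -1]
Σy = 6, Σy² = 10, M = 10
μ = 6/10 = 3/5,  σ² = 10/10 − (3/5)² = 16/25
Independent increments: Var[X_7] = 7·σ² = 7·(16/25) = 112/25
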